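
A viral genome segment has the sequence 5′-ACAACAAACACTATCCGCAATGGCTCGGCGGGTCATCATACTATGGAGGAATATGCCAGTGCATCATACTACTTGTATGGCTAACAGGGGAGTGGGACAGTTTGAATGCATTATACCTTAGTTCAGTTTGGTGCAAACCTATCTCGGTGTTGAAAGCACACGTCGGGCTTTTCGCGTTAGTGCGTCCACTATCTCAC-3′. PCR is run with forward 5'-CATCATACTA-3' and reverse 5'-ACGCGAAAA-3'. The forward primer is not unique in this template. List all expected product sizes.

144 bp, 116 bp

The forward primer CATCATACTA matches the top strand at positions 34–43, 62–71.
The reverse primer's reverse complement is TTTTCGCGT, matching at positions 169–177.
Each forward site pairs with the reverse site to give a product ending at position 177: sizes 144, 116 bp.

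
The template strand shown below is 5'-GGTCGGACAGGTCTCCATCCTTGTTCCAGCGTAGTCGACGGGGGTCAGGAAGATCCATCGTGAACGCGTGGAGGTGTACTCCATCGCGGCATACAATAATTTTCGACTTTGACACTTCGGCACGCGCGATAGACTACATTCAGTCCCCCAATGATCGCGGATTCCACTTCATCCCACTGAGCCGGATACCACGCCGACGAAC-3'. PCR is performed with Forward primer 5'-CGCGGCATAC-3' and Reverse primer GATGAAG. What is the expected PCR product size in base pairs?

Forward primer CGCGGCATAC is found on the top strand at positions 85–94.
The reverse primer's reverse complement is CTTCATC, which matches the template at positions 167–173.
The product runs from position 85 to position 173, so its length is 173 − 85 + 1 = 89 bp.

89 bp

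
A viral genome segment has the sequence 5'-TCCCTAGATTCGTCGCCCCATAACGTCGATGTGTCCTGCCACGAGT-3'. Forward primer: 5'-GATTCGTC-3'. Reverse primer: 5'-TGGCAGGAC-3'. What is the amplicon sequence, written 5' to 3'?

5'-GATTCGTCGCCCCATAACGTCGATGTGTCCTGCCA-3'

Scanning the template, GATTCGTC occurs at positions 7–14; this primer anneals to the bottom strand there with its 3' end pointing downstream.
The reverse primer's reverse complement is GTCCTGCCA, which matches the template at positions 33–41.
The product is the template from position 7 through 41 (35 bp).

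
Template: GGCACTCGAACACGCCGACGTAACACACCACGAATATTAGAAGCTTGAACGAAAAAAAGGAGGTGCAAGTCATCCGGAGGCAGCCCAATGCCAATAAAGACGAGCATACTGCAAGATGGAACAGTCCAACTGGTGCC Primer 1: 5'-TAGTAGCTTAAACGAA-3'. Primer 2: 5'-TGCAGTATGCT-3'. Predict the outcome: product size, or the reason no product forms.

No product — primer 1 has no binding site in the template.

Primer 1 (TAGTAGCTTAAACGAA) does not match the top strand, and its reverse complement TTCGTTTAAGCTACTA does not match either.
With no annealing site for primer 1, no amplification occurs.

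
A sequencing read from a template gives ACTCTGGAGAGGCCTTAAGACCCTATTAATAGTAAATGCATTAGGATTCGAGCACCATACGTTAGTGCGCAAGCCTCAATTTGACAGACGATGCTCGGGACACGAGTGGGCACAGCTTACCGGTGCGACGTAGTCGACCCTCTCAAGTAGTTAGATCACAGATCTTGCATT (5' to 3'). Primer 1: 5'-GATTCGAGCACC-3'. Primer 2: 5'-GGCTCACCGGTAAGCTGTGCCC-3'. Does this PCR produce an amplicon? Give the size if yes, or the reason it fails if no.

Primer 2 (GGCTCACCGGTAAGCTGTGCCC) does not match the top strand, and its reverse complement GGGCACAGCTTACCGGTGAGCC does not match either.
With no annealing site for primer 2, no amplification occurs.

No product — primer 2 has no binding site in the template.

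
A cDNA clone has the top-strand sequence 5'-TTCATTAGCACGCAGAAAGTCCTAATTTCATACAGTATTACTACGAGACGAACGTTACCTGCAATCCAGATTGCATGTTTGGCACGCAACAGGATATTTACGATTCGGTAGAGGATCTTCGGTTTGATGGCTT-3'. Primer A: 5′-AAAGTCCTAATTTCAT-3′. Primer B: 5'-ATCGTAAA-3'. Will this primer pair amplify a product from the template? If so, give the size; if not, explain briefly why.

Primer A (AAAGTCCTAATTTCAT) matches the top strand at positions 16–31; it acts as a forward primer.
Primer B's reverse complement is TTTACGAT, matching the top strand at positions 97–104; it acts as a reverse primer.
The 3' ends face each other across positions 16–104, giving an 89 bp product.

Yes — an 89 bp product.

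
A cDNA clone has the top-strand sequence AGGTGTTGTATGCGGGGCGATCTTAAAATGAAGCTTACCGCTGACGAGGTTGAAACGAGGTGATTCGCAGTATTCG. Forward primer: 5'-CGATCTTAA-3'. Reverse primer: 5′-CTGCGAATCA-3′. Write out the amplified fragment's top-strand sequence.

5'-CGATCTTAAAATGAAGCTTACCGCTGACGAGGTTGAAACGAGGTGATTCGCAG-3'

Forward primer CGATCTTAA is found on the top strand at positions 18–26.
Reverse complement of the reverse primer: TGATTCGCAG. This occurs on the top strand at positions 61–70.
The product is the template from position 18 through 70 (53 bp).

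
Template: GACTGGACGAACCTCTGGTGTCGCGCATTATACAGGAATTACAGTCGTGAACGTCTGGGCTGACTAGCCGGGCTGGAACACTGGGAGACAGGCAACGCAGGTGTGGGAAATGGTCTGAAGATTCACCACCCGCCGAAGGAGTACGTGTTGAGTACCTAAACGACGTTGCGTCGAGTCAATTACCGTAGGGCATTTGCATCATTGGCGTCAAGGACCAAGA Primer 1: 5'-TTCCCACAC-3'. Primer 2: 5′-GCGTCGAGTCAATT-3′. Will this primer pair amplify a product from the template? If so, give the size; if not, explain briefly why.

Primer 1 (TTCCCACAC) has reverse complement GTGTGGGAA, which matches the top strand at positions 101–109; primer 1 anneals to the top strand there with its 3' end pointing upstream toward position 101.
Primer 2 (GCGTCGAGTCAATT) matches the top strand directly at positions 168–181; it anneals to the bottom strand with its 3' end pointing downstream toward position 181.
The 3' ends diverge (primer 1 extends toward position 1, primer 2 toward position 220), so the primers never converge on a shared product.

No product — the primers' 3' ends point away from each other.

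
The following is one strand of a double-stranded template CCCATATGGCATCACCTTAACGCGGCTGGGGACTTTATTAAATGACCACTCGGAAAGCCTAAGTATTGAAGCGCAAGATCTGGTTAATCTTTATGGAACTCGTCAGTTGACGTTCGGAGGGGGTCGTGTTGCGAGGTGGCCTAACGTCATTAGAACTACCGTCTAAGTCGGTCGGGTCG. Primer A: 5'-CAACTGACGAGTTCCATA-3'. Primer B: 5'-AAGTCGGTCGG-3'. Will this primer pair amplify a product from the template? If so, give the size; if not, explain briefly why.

Primer A (CAACTGACGAGTTCCATA) has reverse complement TATGGAACTCGTCAGTTG, which matches the top strand at positions 92–109; primer A anneals to the top strand there with its 3' end pointing upstream toward position 92.
Primer B (AAGTCGGTCGG) matches the top strand directly at positions 165–175; it anneals to the bottom strand with its 3' end pointing downstream toward position 175.
The 3' ends diverge (primer A extends toward position 1, primer B toward position 179), so the primers never converge on a shared product.

No product — the primers' 3' ends point away from each other.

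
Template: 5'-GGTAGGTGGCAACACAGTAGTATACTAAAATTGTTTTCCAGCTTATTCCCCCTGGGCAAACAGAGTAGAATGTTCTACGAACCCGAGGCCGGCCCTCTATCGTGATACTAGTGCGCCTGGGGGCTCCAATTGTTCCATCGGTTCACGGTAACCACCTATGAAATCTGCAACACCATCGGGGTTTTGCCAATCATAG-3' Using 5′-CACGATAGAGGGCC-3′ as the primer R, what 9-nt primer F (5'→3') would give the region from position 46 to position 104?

5'-TTCCCCCTG-3'

The reverse primer's reverse complement GGCCCTCTATCGTG matches the template at positions 91–104; the product starts at position 46.
The forward primer is identical to the top strand over positions 46–54: TTCCCCCTG.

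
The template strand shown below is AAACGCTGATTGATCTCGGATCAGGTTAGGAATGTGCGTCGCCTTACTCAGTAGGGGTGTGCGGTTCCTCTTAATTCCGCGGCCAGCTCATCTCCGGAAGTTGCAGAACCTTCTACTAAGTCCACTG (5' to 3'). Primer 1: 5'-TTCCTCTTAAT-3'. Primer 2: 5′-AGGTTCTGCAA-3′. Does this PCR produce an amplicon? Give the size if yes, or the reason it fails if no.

Yes — a 47 bp product.

Primer 1 (TTCCTCTTAAT) matches the top strand at positions 65–75; it acts as a forward primer.
Primer 2's reverse complement is TTGCAGAACCT, matching the top strand at positions 101–111; it acts as a reverse primer.
The 3' ends face each other across positions 65–111, giving a 47 bp product.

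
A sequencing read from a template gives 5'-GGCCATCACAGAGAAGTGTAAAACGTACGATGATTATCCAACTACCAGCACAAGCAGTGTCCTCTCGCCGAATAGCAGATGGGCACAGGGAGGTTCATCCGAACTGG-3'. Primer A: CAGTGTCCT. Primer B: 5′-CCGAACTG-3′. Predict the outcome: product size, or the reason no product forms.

Primer A (CAGTGTCCT) matches the top strand at positions 55–63 (3' end points downstream).
Primer B (CCGAACTG) also matches the top strand directly, at positions 99–106 — its reverse complement CAGTTCGG is not present.
Both primers anneal to the bottom strand with 3' ends pointing the same way, so neither can prime synthesis back toward the other.

No product — both primers anneal to the same strand and extend in the same direction.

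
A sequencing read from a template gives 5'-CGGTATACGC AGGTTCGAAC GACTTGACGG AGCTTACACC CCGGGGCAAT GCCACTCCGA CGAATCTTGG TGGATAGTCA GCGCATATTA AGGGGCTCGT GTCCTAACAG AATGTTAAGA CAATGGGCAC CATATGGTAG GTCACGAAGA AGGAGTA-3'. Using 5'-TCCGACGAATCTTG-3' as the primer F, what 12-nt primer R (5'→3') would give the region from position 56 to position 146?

5'-CGTGACCTACCA-3'

The product's 3' end on the top strand is position 146.
The reverse primer anneals to the top strand over positions 135–146, i.e. to TGGTAGGTCACG.
Its sequence written 5'→3' is the reverse complement: CGTGACCTACCA.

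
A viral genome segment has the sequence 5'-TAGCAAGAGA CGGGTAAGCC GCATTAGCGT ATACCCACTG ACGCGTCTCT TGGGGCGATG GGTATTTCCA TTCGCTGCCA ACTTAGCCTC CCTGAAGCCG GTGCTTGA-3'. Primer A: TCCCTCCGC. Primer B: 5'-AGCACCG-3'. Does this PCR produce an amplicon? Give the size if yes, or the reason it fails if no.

Primer A (TCCCTCCGC) does not match the top strand, and its reverse complement GCGGAGGGA does not match either.
With no annealing site for primer A, no amplification occurs.

No product — primer A has no binding site in the template.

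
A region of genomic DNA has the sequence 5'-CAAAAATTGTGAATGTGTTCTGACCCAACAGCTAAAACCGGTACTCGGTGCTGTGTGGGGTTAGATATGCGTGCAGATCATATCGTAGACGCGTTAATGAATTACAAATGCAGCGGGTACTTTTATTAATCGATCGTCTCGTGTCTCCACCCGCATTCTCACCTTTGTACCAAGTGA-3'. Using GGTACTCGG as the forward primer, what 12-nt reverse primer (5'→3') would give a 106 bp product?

The forward primer binds at positions 40–48, so a 106 bp product ends at position 40 + 106 − 1 = 145.
The reverse primer anneals to the top strand over positions 134–145, i.e. to TCGTCTCGTGTC.
Its sequence written 5'→3' is the reverse complement: GACACGAGACGA.

5'-GACACGAGACGA-3'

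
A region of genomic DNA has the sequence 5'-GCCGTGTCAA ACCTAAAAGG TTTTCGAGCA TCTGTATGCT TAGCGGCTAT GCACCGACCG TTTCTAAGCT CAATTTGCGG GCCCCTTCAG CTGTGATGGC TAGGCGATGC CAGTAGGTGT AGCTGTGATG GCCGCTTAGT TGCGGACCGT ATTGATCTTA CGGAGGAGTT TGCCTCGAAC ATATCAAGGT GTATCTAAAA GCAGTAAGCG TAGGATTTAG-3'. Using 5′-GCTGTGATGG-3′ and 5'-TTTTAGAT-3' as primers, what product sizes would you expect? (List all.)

The forward primer GCTGTGATGG matches the top strand at positions 90–99, 122–131.
The reverse primer's reverse complement is ATCTAAAA, matching at positions 193–200.
Each forward site pairs with the reverse site to give a product ending at position 200: sizes 111, 79 bp.

111 bp, 79 bp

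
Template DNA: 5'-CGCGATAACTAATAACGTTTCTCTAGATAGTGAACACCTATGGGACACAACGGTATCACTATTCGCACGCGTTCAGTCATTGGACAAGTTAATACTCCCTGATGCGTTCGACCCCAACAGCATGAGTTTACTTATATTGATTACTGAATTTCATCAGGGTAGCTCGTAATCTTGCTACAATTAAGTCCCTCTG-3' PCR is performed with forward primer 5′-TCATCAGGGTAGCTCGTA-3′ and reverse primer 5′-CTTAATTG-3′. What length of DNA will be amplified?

35 bp

Forward primer TCATCAGGGTAGCTCGTA is found on the top strand at positions 151–168.
Reverse complement of the reverse primer: CAATTAAG. This occurs on the top strand at positions 178–185.
Product length = (reverse-primer end) − (forward-primer start) + 1 = 185 − 151 + 1 = 35 bp.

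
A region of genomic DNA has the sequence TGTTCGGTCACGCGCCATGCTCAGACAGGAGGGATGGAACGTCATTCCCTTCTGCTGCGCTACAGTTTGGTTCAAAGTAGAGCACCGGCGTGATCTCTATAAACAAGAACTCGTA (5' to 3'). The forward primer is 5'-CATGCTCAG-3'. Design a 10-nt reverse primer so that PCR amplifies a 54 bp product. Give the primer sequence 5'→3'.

5'-CAAACTGTAG-3'

The forward primer binds at positions 16–24, so a 54 bp product ends at position 16 + 54 − 1 = 69.
The reverse primer anneals to the top strand over positions 60–69, i.e. to CTACAGTTTG.
Its sequence written 5'→3' is the reverse complement: CAAACTGTAG.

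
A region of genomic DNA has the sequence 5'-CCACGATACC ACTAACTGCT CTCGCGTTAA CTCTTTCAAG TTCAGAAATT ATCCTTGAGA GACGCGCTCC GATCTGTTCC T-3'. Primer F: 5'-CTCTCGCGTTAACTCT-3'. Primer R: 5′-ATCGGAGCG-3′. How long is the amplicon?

55 bp

Scanning the template, CTCTCGCGTTAACTCT occurs at positions 19–34; this primer anneals to the bottom strand there with its 3' end pointing downstream.
Reverse complement of the reverse primer: CGCTCCGAT. This occurs on the top strand at positions 65–73.
Product length = (reverse-primer end) − (forward-primer start) + 1 = 73 − 19 + 1 = 55 bp.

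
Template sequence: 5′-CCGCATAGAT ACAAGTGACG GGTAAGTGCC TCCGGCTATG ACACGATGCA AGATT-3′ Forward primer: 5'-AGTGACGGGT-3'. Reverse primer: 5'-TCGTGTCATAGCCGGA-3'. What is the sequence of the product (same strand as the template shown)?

5'-AGTGACGGGTAAGTGCCTCCGGCTATGACACGA-3'

The forward primer matches the template at positions 14–23.
The reverse primer's reverse complement is TCCGGCTATGACACGA, which matches the template at positions 31–46.
The product is the template from position 14 through 46 (33 bp).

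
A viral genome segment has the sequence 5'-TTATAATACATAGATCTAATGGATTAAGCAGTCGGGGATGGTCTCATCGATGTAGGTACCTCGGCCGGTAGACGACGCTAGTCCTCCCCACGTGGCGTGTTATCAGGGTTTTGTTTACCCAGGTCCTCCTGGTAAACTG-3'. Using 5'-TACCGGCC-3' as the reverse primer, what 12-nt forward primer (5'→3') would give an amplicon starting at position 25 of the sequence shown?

5'-TAAGCAGTCGGG-3'

The reverse primer's reverse complement GGCCGGTA matches the template at positions 63–70; the product starts at position 25.
The forward primer is identical to the top strand over positions 25–36: TAAGCAGTCGGG.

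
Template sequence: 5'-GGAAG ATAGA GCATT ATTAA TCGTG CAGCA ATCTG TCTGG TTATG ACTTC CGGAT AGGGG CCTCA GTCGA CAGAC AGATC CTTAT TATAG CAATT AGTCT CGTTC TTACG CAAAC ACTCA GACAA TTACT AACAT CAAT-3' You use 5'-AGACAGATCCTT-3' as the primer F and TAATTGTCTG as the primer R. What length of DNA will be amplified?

The forward primer matches the template at positions 72–83.
The reverse primer's reverse complement is CAGACAATTA, which matches the template at positions 119–128.
Amplicon spans positions 72–128: 57 bp.

57 bp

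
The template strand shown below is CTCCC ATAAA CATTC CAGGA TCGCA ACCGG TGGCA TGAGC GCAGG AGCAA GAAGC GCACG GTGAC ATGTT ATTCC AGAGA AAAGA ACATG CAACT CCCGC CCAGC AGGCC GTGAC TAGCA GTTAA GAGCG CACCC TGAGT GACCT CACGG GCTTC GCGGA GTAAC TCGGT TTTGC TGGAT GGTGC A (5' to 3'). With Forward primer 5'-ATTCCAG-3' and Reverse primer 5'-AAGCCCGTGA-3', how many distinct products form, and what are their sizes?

The forward primer ATTCCAG matches the top strand at positions 12–18, 71–77.
The reverse primer's reverse complement is TCACGGGCTT, matching at positions 145–154.
Each forward site pairs with the reverse site to give a product ending at position 154: sizes 143, 84 bp.

Two products: 143 bp, 84 bp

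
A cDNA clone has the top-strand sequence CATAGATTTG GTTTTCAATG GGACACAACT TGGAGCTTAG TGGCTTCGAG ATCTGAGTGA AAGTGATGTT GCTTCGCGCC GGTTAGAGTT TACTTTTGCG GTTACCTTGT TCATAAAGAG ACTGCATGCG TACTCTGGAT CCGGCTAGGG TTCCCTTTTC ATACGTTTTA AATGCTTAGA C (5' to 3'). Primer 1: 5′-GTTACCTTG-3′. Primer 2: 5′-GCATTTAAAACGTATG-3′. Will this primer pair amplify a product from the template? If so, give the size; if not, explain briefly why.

Yes — a 75 bp product.

Primer 1 (GTTACCTTG) matches the top strand at positions 101–109; it acts as a forward primer.
Primer 2's reverse complement is CATACGTTTTAAATGC, matching the top strand at positions 160–175; it acts as a reverse primer.
The 3' ends face each other across positions 101–175, giving a 75 bp product.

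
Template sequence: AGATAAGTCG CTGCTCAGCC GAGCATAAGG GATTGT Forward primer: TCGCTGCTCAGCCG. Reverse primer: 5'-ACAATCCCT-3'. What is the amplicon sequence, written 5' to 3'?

5'-TCGCTGCTCAGCCGAGCATAAGGGATTGT-3'

The forward primer matches the template at positions 8–21.
The reverse primer's reverse complement is AGGGATTGT, which matches the template at positions 28–36.
The product is the template from position 8 through 36 (29 bp).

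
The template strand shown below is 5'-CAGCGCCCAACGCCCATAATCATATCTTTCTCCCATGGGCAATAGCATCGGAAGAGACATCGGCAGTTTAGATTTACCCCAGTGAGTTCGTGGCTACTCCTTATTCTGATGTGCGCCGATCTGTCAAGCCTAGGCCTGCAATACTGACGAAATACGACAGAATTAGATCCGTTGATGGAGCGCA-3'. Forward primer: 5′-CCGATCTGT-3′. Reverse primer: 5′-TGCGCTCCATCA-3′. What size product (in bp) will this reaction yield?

69 bp

Forward primer CCGATCTGT is found on the top strand at positions 116–124.
The reverse primer's reverse complement is TGATGGAGCGCA, which matches the template at positions 173–184.
The product runs from position 116 to position 184, so its length is 184 − 116 + 1 = 69 bp.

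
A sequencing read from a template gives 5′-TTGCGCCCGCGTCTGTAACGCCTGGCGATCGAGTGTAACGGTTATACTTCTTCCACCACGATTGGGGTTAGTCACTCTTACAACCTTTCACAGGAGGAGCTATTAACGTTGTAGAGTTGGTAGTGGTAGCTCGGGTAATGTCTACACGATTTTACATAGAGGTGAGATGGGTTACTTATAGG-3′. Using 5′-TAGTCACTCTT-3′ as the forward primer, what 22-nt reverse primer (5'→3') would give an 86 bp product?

5'-TAAAATCGTGTAGACATTACCC-3'

The forward primer binds at positions 69–79, so an 86 bp product ends at position 69 + 86 − 1 = 154.
The reverse primer anneals to the top strand over positions 133–154, i.e. to GGGTAATGTCTACACGATTTTA.
Its sequence written 5'→3' is the reverse complement: TAAAATCGTGTAGACATTACCC.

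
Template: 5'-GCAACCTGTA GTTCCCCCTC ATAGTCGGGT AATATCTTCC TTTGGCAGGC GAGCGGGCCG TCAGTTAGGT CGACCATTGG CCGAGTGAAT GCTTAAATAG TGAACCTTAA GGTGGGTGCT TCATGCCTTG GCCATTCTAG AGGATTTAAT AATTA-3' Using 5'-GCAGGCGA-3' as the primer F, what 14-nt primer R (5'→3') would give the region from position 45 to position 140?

5'-CTAGAATGGCCAAG-3'

The product's 3' end on the top strand is position 140.
The reverse primer anneals to the top strand over positions 127–140, i.e. to CTTGGCCATTCTAG.
Its sequence written 5'→3' is the reverse complement: CTAGAATGGCCAAG.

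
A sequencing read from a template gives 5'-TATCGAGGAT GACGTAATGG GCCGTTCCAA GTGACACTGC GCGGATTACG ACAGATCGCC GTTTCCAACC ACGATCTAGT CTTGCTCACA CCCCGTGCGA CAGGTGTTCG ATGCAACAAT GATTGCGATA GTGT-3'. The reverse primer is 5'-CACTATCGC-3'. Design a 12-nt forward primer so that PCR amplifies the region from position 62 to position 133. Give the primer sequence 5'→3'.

5'-TTTCCAACCACG-3'

The reverse primer's reverse complement GCGATAGTG matches the template at positions 125–133; the product starts at position 62.
The forward primer is identical to the top strand over positions 62–73: TTTCCAACCACG.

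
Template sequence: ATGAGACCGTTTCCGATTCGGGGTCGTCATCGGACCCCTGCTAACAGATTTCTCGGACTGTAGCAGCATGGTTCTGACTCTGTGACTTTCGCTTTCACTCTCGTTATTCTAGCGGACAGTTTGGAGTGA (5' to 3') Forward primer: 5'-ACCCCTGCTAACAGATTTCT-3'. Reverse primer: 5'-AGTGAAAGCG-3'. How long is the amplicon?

Forward primer ACCCCTGCTAACAGATTTCT is found on the top strand at positions 34–53.
Taking the reverse complement of AGTGAAAGCG gives CGCTTTCACT, found at positions 90–99 on the template; the primer anneals here to the top strand with its 3' end pointing upstream.
The product runs from position 34 to position 99, so its length is 99 − 34 + 1 = 66 bp.

66 bp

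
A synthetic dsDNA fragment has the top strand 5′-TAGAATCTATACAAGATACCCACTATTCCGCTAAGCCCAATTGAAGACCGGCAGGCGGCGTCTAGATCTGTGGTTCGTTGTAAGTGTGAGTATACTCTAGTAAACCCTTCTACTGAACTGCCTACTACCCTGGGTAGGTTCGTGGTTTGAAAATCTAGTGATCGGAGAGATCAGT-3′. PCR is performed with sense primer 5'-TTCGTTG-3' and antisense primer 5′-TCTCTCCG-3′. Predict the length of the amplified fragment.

The forward primer matches the template at positions 74–80.
Reverse complement of the reverse primer: CGGAGAGA. This occurs on the top strand at positions 163–170.
Amplicon spans positions 74–170: 97 bp.

97 bp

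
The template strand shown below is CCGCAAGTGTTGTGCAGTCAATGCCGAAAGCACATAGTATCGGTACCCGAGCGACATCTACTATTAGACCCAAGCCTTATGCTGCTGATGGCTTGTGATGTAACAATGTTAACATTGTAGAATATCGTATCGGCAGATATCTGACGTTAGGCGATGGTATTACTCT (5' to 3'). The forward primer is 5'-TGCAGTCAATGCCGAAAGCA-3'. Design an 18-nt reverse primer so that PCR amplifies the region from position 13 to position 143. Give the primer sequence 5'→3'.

The product's 3' end on the top strand is position 143.
The reverse primer anneals to the top strand over positions 126–143, i.e. to CGTATCGGCAGATATCTG.
Its sequence written 5'→3' is the reverse complement: CAGATATCTGCCGATACG.

5'-CAGATATCTGCCGATACG-3'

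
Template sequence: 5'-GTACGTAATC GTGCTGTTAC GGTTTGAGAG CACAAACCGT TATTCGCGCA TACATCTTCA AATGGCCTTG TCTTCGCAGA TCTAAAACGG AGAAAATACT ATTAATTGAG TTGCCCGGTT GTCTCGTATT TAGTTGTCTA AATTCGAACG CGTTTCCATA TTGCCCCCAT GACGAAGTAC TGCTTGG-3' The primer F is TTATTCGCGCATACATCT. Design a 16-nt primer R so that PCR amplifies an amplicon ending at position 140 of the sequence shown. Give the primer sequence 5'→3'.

The forward primer binds at positions 40–57; the product's 3' end on the top strand is position 140.
The reverse primer anneals to the top strand over positions 125–140, i.e. to CGTATTTAGTTGTCTA.
Its sequence written 5'→3' is the reverse complement: TAGACAACTAAATACG.

5'-TAGACAACTAAATACG-3'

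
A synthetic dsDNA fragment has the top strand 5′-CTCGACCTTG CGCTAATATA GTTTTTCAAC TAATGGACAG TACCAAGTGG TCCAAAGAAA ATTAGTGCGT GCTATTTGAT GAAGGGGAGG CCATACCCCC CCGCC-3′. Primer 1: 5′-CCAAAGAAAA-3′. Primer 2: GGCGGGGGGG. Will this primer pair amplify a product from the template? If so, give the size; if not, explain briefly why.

Yes — a 54 bp product.

Primer 1 (CCAAAGAAAA) matches the top strand at positions 52–61; it acts as a forward primer.
Primer 2's reverse complement is CCCCCCCGCC, matching the top strand at positions 96–105; it acts as a reverse primer.
The 3' ends face each other across positions 52–105, giving a 54 bp product.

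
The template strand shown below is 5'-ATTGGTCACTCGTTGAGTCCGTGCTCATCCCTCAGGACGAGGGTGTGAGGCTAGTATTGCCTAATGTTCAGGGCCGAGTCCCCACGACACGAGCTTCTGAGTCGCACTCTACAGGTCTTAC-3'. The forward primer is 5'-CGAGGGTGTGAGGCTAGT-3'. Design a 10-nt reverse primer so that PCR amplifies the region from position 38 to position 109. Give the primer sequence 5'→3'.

5'-GAGTGCGACT-3'

The product's 3' end on the top strand is position 109.
The reverse primer anneals to the top strand over positions 100–109, i.e. to AGTCGCACTC.
Its sequence written 5'→3' is the reverse complement: GAGTGCGACT.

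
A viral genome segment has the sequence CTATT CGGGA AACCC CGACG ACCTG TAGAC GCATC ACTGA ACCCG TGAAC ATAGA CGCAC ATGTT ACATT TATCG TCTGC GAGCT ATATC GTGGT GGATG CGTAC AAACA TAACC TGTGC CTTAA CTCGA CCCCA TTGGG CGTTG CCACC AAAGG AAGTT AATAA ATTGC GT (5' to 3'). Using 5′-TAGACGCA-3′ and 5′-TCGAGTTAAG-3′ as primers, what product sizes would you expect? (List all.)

105 bp, 79 bp

The forward primer TAGACGCA matches the top strand at positions 26–33, 52–59.
The reverse primer's reverse complement is CTTAACTCGA, matching at positions 121–130.
Each forward site pairs with the reverse site to give a product ending at position 130: sizes 105, 79 bp.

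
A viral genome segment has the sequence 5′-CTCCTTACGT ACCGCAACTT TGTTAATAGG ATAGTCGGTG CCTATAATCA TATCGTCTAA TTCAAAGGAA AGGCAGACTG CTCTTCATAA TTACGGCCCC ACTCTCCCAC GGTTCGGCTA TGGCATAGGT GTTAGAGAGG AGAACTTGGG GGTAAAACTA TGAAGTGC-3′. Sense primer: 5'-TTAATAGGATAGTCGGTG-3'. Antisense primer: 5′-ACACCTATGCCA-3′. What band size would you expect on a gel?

The forward primer matches the template at positions 23–40.
Reverse complement of the reverse primer: TGGCATAGGTGT. This occurs on the top strand at positions 121–132.
The product runs from position 23 to position 132, so its length is 132 − 23 + 1 = 110 bp.

110 bp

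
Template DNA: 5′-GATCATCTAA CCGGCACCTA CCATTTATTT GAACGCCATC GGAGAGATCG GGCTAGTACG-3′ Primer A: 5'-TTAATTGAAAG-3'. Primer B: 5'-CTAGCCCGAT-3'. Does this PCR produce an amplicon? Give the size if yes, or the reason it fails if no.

Primer A (TTAATTGAAAG) does not match the top strand, and its reverse complement CTTTCAATTAA does not match either.
With no annealing site for primer A, no amplification occurs.

No product — primer A has no binding site in the template.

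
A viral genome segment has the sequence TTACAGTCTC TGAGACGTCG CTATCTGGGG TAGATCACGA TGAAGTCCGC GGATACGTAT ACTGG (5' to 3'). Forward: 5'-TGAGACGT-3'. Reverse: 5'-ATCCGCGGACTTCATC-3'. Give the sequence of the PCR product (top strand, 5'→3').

5'-TGAGACGTCGCTATCTGGGGTAGATCACGATGAAGTCCGCGGAT-3'

Forward primer TGAGACGT is found on the top strand at positions 11–18.
Reverse complement of the reverse primer: GATGAAGTCCGCGGAT. This occurs on the top strand at positions 39–54.
The product is the template from position 11 through 54 (44 bp).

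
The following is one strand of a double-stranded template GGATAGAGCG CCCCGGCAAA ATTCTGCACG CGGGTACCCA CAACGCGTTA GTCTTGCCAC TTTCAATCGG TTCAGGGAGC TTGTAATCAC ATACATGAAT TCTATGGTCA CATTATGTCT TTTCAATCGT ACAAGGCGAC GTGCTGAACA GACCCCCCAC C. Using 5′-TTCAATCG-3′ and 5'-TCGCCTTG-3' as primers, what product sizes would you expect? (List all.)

The forward primer TTCAATCG matches the top strand at positions 62–69, 122–129.
The reverse primer's reverse complement is CAAGGCGA, matching at positions 132–139.
Each forward site pairs with the reverse site to give a product ending at position 139: sizes 78, 18 bp.

78 bp, 18 bp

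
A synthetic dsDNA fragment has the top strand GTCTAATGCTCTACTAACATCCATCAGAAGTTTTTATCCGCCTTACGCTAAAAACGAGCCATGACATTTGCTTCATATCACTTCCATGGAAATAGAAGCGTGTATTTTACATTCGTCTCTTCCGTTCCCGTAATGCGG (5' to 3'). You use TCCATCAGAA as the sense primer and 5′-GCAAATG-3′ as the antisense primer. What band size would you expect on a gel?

52 bp

The forward primer matches the template at positions 20–29.
Reverse complement of the reverse primer: CATTTGC. This occurs on the top strand at positions 65–71.
The product runs from position 20 to position 71, so its length is 71 − 20 + 1 = 52 bp.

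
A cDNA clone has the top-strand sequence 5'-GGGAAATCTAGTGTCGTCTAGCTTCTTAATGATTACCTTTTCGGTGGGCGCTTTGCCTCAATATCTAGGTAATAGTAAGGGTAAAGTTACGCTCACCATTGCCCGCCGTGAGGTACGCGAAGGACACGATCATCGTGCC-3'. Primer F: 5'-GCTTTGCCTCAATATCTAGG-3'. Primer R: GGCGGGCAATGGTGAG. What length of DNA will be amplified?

58 bp

The forward primer matches the template at positions 50–69.
Reverse complement of the reverse primer: CTCACCATTGCCCGCC. This occurs on the top strand at positions 92–107.
Product length = (reverse-primer end) − (forward-primer start) + 1 = 107 − 50 + 1 = 58 bp.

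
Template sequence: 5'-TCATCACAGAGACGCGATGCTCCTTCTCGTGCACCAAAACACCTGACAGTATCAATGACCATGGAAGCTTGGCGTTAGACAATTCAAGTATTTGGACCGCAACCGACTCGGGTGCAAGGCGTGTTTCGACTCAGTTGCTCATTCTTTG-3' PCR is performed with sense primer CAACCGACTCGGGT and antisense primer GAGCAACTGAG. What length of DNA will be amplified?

Forward primer CAACCGACTCGGGT is found on the top strand at positions 100–113.
The reverse primer's reverse complement is CTCAGTTGCTC, which matches the template at positions 130–140.
Product length = (reverse-primer end) − (forward-primer start) + 1 = 140 − 100 + 1 = 41 bp.

41 bp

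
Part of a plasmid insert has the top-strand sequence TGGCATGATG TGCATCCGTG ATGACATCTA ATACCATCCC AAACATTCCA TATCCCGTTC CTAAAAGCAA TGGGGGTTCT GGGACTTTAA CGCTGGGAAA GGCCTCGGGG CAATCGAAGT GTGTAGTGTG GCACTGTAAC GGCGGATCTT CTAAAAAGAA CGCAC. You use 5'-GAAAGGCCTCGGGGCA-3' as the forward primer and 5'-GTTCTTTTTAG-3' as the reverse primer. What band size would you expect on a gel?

65 bp

The forward primer matches the template at positions 97–112.
Reverse complement of the reverse primer: CTAAAAAGAAC. This occurs on the top strand at positions 151–161.
Amplicon spans positions 97–161: 65 bp.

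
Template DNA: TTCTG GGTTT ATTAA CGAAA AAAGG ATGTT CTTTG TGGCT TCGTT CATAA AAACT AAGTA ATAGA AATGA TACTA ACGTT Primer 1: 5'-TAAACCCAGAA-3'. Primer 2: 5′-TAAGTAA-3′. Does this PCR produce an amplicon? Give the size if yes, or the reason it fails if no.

No product — the primers' 3' ends point away from each other.

Primer 1 (TAAACCCAGAA) has reverse complement TTCTGGGTTTA, which matches the top strand at positions 1–11; primer 1 anneals to the top strand there with its 3' end pointing upstream toward position 1.
Primer 2 (TAAGTAA) matches the top strand directly at positions 55–61; it anneals to the bottom strand with its 3' end pointing downstream toward position 61.
The 3' ends diverge (primer 1 extends toward position 1, primer 2 toward position 80), so the primers never converge on a shared product.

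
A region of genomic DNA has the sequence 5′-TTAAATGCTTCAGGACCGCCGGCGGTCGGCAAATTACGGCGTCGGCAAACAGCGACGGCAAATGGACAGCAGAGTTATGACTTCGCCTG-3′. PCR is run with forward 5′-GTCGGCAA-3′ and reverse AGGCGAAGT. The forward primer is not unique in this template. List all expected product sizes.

The forward primer GTCGGCAA matches the top strand at positions 25–32, 41–48.
The reverse primer's reverse complement is ACTTCGCCT, matching at positions 80–88.
Each forward site pairs with the reverse site to give a product ending at position 88: sizes 64, 48 bp.

64 bp, 48 bp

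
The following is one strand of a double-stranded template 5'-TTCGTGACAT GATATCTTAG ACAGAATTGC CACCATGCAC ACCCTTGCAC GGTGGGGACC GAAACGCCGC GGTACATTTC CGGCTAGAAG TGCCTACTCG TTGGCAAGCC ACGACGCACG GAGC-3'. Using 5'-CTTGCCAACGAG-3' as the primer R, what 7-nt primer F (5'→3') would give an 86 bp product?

The reverse primer's reverse complement CTCGTTGGCAAG matches the template at positions 97–108, so the product ends at position 108.
An 86 bp product then starts at position 108 − 86 + 1 = 23.
The forward primer is identical to the top strand there: AGAATTG.

5'-AGAATTG-3'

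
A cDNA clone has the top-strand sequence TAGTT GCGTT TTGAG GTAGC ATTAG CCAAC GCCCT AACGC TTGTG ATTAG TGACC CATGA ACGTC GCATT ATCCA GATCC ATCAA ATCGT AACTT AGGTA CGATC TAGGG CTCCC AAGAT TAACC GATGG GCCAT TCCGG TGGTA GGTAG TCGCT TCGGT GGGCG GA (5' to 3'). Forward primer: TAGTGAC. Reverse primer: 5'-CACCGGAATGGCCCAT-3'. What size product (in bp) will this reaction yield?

95 bp

Forward primer TAGTGAC is found on the top strand at positions 48–54.
Taking the reverse complement of CACCGGAATGGCCCAT gives ATGGGCCATTCCGGTG, found at positions 127–142 on the template; the primer anneals here to the top strand with its 3' end pointing upstream.
Amplicon spans positions 48–142: 95 bp.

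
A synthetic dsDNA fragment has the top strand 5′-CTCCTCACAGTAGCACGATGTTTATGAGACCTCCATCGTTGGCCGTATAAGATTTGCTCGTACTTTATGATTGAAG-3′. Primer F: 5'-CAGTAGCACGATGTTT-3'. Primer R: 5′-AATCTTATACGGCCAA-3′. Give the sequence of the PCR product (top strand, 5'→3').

5'-CAGTAGCACGATGTTTATGAGACCTCCATCGTTGGCCGTATAAGATT-3'

The forward primer matches the template at positions 8–23.
Taking the reverse complement of AATCTTATACGGCCAA gives TTGGCCGTATAAGATT, found at positions 39–54 on the template; the primer anneals here to the top strand with its 3' end pointing upstream.
The product is the template from position 8 through 54 (47 bp).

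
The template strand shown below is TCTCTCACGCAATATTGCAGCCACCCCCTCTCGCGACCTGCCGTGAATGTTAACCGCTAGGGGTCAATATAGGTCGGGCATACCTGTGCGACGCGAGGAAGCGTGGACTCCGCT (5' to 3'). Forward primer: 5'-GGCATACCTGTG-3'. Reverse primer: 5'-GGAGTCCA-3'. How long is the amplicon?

35 bp

The forward primer matches the template at positions 77–88.
Reverse complement of the reverse primer: TGGACTCC. This occurs on the top strand at positions 104–111.
The product runs from position 77 to position 111, so its length is 111 − 77 + 1 = 35 bp.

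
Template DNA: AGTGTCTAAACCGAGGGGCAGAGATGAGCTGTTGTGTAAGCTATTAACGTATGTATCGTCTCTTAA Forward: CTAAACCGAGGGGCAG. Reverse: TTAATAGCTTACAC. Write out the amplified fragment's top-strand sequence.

The forward primer matches the template at positions 6–21.
Reverse complement of the reverse primer: GTGTAAGCTATTAA. This occurs on the top strand at positions 34–47.
The product is the template from position 6 through 47 (42 bp).

5'-CTAAACCGAGGGGCAGAGATGAGCTGTTGTGTAAGCTATTAA-3'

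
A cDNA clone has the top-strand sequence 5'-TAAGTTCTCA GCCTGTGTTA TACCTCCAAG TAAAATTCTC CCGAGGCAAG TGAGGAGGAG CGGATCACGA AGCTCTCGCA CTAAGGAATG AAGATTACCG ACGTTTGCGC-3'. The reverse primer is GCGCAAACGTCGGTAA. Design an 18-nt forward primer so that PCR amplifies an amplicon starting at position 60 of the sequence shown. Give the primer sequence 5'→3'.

The reverse primer's reverse complement TTACCGACGTTTGCGC matches the template at positions 95–110; the product starts at position 60.
The forward primer is identical to the top strand over positions 60–77: GCGGATCACGAAGCTCTC.

5'-GCGGATCACGAAGCTCTC-3'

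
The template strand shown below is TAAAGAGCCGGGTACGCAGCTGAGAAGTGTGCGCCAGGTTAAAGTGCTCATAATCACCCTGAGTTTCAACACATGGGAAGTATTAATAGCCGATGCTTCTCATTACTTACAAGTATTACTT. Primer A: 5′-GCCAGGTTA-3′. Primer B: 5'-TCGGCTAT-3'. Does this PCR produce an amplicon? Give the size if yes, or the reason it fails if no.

Yes — a 61 bp product.

Primer A (GCCAGGTTA) matches the top strand at positions 33–41; it acts as a forward primer.
Primer B's reverse complement is ATAGCCGA, matching the top strand at positions 86–93; it acts as a reverse primer.
The 3' ends face each other across positions 33–93, giving a 61 bp product.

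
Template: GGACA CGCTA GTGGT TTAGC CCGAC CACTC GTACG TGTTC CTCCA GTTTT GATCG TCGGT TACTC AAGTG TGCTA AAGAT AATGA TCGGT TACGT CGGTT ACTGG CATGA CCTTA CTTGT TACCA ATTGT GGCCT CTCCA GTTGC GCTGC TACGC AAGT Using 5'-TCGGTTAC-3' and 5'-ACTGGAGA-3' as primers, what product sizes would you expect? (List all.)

The forward primer TCGGTTAC matches the top strand at positions 56–63, 86–93, 95–102.
The reverse primer's reverse complement is TCTCCAGT, matching at positions 135–142.
Each forward site pairs with the reverse site to give a product ending at position 142: sizes 87, 57, 48 bp.

87 bp, 57 bp, 48 bp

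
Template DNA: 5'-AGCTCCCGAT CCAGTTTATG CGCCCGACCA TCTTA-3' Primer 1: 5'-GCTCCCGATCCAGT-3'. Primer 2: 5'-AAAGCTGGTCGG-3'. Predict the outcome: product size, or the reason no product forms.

No product — primer 2 has no binding site in the template.

Primer 2 (AAAGCTGGTCGG) does not match the top strand, and its reverse complement CCGACCAGCTTT does not match either.
With no annealing site for primer 2, no amplification occurs.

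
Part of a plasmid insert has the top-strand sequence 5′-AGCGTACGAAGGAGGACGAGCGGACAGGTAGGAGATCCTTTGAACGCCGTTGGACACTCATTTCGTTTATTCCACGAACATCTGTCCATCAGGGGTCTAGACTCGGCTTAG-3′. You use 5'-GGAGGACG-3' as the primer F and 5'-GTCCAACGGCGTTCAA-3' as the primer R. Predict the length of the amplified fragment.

Forward primer GGAGGACG is found on the top strand at positions 11–18.
Reverse complement of the reverse primer: TTGAACGCCGTTGGAC. This occurs on the top strand at positions 40–55.
Amplicon spans positions 11–55: 45 bp.

45 bp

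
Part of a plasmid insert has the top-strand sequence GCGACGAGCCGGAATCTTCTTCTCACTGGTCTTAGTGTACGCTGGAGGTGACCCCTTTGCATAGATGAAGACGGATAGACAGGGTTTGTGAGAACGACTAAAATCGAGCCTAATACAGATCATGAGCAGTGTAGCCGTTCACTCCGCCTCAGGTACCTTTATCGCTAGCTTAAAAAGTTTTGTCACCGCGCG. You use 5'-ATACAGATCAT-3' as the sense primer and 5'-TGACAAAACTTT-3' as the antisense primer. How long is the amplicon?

73 bp

The forward primer matches the template at positions 113–123.
The reverse primer's reverse complement is AAAGTTTTGTCA, which matches the template at positions 174–185.
Product length = (reverse-primer end) − (forward-primer start) + 1 = 185 − 113 + 1 = 73 bp.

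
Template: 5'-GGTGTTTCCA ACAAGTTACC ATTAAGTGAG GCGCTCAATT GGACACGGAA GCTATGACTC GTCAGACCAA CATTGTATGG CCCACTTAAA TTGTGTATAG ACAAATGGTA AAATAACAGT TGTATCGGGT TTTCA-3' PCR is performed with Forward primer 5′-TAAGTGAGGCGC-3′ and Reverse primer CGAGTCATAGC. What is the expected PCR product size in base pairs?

39 bp

Forward primer TAAGTGAGGCGC is found on the top strand at positions 23–34.
The reverse primer's reverse complement is GCTATGACTCG, which matches the template at positions 51–61.
Product length = (reverse-primer end) − (forward-primer start) + 1 = 61 − 23 + 1 = 39 bp.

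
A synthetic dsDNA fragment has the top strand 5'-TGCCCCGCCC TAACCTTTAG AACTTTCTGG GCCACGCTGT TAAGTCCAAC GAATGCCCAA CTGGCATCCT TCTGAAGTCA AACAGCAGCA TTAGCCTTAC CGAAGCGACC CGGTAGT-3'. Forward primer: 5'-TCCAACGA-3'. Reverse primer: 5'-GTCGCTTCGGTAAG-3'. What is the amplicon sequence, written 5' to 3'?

5'-TCCAACGAATGCCCAACTGGCATCCTTCTGAAGTCAAACAGCAGCATTAGCCTTACCGAAGCGAC-3'

The forward primer matches the template at positions 45–52.
Taking the reverse complement of GTCGCTTCGGTAAG gives CTTACCGAAGCGAC, found at positions 96–109 on the template; the primer anneals here to the top strand with its 3' end pointing upstream.
The product is the template from position 45 through 109 (65 bp).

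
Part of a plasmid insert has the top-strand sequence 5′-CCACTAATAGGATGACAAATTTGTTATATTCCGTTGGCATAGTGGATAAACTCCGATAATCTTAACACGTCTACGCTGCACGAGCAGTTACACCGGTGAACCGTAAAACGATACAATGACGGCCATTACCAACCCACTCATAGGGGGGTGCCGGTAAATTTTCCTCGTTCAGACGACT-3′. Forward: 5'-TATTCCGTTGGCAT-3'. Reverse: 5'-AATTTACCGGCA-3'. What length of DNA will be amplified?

Forward primer TATTCCGTTGGCAT is found on the top strand at positions 27–40.
Reverse complement of the reverse primer: TGCCGGTAAATT. This occurs on the top strand at positions 149–160.
The product runs from position 27 to position 160, so its length is 160 − 27 + 1 = 134 bp.

134 bp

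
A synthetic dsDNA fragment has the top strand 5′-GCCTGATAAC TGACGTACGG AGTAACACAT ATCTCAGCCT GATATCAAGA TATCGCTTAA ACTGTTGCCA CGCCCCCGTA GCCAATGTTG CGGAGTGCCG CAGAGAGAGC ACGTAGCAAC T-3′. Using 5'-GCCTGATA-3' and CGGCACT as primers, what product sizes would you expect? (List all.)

100 bp, 64 bp

The forward primer GCCTGATA matches the top strand at positions 1–8, 37–44.
The reverse primer's reverse complement is AGTGCCG, matching at positions 94–100.
Each forward site pairs with the reverse site to give a product ending at position 100: sizes 100, 64 bp.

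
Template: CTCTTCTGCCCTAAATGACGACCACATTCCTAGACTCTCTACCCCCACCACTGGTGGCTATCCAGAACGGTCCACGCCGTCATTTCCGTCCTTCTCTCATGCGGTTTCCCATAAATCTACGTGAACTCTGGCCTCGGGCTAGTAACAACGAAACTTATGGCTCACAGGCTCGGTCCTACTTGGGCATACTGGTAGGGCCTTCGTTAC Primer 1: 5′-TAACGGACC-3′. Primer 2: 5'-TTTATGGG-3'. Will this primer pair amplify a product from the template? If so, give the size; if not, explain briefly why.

Primer 1 (TAACGGACC) does not match the top strand, and its reverse complement GGTCCGTTA does not match either.
With no annealing site for primer 1, no amplification occurs.

No product — primer 1 has no binding site in the template.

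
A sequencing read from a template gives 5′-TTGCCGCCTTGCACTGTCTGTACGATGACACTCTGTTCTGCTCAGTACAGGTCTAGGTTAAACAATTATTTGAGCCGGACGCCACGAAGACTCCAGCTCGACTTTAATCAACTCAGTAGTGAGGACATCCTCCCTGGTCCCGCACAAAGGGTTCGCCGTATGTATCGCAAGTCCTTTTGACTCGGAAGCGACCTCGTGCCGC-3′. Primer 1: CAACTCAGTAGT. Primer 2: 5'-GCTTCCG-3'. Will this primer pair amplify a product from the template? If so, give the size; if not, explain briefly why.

Yes — an 81 bp product.

Primer 1 (CAACTCAGTAGT) matches the top strand at positions 109–120; it acts as a forward primer.
Primer 2's reverse complement is CGGAAGC, matching the top strand at positions 183–189; it acts as a reverse primer.
The 3' ends face each other across positions 109–189, giving an 81 bp product.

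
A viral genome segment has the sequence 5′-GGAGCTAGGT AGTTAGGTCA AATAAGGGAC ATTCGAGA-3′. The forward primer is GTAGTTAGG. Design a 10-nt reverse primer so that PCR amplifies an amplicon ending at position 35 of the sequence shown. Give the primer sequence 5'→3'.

5'-CGAATGTCCC-3'

The forward primer binds at positions 9–17; the product's 3' end on the top strand is position 35.
The reverse primer anneals to the top strand over positions 26–35, i.e. to GGGACATTCG.
Its sequence written 5'→3' is the reverse complement: CGAATGTCCC.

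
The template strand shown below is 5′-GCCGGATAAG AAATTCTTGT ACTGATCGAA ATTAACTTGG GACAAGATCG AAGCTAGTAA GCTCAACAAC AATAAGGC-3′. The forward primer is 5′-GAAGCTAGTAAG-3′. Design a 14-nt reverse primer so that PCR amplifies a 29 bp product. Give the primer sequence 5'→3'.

5'-GCCTTATTGTTGTT-3'

The forward primer binds at positions 50–61, so a 29 bp product ends at position 50 + 29 − 1 = 78.
The reverse primer anneals to the top strand over positions 65–78, i.e. to AACAACAATAAGGC.
Its sequence written 5'→3' is the reverse complement: GCCTTATTGTTGTT.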